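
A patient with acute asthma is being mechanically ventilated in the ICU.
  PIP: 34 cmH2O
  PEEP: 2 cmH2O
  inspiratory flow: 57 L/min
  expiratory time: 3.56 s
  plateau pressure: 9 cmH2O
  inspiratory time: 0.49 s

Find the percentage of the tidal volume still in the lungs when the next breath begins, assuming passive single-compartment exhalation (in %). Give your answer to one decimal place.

Flow: 57 L/min ÷ 60 = 0.95 L/s.
Vt = flow × Ti = 0.95 L/s × 0.49 s × 1000 mL/L = 465.5 mL.
R = (PIP − Pplat)/V̇ = (34 − 9) / 0.95 = 25.0/0.95 = 26.316 cmH2O·s/L.
C = Vt/(Pplat − PEEP) = 465.5 / (9 − 2) = 465.5/7.0 = 66.5 mL/cmH2O.
τ = R × C = 26.316 × 0.0665 L/cmH2O = 1.75 s.
Fraction remaining at end-expiration = e^(−Te/τ) = e^(−3.56/1.75) = 0.1308 → 13.08%.

13.1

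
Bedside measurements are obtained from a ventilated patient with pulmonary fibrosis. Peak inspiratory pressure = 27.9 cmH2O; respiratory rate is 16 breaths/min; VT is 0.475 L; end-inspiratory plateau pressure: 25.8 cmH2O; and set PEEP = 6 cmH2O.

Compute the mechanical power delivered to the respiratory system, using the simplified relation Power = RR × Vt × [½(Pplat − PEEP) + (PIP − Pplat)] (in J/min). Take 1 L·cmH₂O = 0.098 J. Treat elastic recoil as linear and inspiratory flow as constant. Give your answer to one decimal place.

8.9

Per-breath work = Vt × [½(Pplat−PEEP) + (PIP−Pplat)] = 0.475 × [0.5×19.8 + 2.1] = 0.475 × 12.0 = 5.7 L·cmH2O.
Power = 16 × 5.7 = 91.2 L·cmH2O/min.
× 0.098 J/(L·cmH2O) → 8.938 J/min.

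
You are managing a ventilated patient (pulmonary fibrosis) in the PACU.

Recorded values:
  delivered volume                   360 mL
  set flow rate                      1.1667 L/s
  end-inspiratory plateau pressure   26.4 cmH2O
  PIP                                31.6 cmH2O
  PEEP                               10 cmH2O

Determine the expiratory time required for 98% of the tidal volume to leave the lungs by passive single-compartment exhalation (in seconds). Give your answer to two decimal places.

R = (PIP − Pplat)/V̇ = (31.6 − 26.4) / 1.1667 = 5.2/1.1667 = 4.457 cmH2O·s/L.
C = Vt/(Pplat − PEEP) = 360.0 / (26.4 − 10) = 360.0/16.4 = 21.951 mL/cmH2O.
τ = R × C = 4.457 × 0.02195 L/cmH2O = 0.09783 s.
t = −τ·ln(1 − 0.98) = −0.09783·ln(0.02) = 0.3827 s.

0.38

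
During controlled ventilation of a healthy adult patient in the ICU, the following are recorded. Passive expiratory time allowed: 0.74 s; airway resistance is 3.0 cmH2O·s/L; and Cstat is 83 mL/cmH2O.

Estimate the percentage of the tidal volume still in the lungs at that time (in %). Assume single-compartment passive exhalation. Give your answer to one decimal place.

5.1

τ = R × C = 3.0 × 83 mL/cmH2O = 3.0 × 0.083 L/cmH2O = 0.249 s.
Passive exhalation: V(t)/V₀ = e^(−t/τ) = e^(−0.74/0.249) = 0.05121.
Fraction remaining = 0.05121 → 5.121%.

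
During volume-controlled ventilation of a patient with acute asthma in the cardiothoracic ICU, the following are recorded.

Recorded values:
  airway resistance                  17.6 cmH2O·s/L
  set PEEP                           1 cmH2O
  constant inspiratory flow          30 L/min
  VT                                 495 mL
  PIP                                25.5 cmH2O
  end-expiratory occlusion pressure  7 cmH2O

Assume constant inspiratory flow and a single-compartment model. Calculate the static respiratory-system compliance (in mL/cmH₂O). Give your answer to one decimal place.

51.0

Flow: 30 L/min ÷ 60 = 0.5 L/s.
Total PEEP = 7 cmH2O (set 1 + intrinsic 6); this is the baseline alveolar pressure.
Equation of motion (constant flow): PIP = Vt/C + R·V̇ + PEEP.
Vt/C = PIP − R·V̇ − PEEP = 25.5 − 17.6×0.5 − 7 = 25.5 − 8.8 − 7 = 9.7 cmH2O.
C = Vt / 9.7 = 495 / 9.7 = 51.031 mL/cmH2O.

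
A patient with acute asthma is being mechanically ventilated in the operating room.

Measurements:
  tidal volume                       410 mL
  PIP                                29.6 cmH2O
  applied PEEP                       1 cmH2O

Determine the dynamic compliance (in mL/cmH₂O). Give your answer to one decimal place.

14.3

Dynamic compliance = Vt / (PIP − PEEP) = 410 / (29.6 − 1) = 410 / 28.6 = 14.336 mL/cmH2O.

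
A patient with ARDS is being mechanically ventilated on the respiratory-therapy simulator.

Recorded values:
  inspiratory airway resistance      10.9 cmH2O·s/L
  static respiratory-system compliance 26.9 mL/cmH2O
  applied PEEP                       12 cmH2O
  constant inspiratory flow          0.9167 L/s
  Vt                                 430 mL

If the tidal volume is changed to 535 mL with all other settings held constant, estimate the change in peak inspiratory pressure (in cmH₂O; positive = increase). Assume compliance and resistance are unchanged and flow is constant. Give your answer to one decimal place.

3.9

PIP = Vt/C + R·V̇ + PEEP (constant-flow equation of motion).
Only the elastic term changes: ΔPIP = ΔVt / C = (535 − 430) / 26.9 = 3.903 cmH2O.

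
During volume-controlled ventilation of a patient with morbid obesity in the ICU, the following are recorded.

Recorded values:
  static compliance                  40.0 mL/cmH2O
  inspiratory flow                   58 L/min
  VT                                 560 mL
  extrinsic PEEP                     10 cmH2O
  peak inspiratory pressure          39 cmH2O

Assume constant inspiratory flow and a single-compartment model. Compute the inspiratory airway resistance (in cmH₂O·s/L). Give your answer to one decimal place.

Flow: 58 L/min ÷ 60 = 0.9667 L/s.
Equation of motion (constant flow): PIP = Vt/C + R·V̇ + PEEP.
R·V̇ = PIP − Vt/C − PEEP = 39 − 560/40.0 − 10 = 39 − 14.0 − 10 = 15.0 cmH2O.
R = 15.0 / 0.9667 = 15.517 cmH2O·s/L.

15.5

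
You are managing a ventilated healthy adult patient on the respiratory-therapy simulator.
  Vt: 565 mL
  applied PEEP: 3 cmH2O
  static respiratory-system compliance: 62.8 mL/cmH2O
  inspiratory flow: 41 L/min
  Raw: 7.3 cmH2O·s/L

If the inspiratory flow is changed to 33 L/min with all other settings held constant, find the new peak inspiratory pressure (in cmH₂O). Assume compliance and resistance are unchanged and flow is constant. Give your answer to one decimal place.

Flow: 41 L/min ÷ 60 = 0.6833 L/s.
New flow: 33 L/min ÷ 60 = 0.55 L/s.
PIP = Vt/C + R·V̇ + PEEP (constant-flow equation of motion).
Only the resistive term changes: ΔPIP = R × ΔV̇ = 7.3 × (0.55 − 0.6833) = 7.3 × -0.1333 = -0.9731 cmH2O.
Original PIP = 565/62.8 + 7.3×0.6833 + 3 = 16.985 cmH2O; new PIP = 16.985 + (-0.9731) = 16.012 cmH2O.

16.0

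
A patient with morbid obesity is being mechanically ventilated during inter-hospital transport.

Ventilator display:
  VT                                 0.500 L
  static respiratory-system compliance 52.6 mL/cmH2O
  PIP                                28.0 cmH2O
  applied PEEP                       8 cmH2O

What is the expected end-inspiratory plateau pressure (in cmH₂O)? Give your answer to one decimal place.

Pplat = PEEP + Vt / Cstat = 8 + 500 / 52.6 = 8 + 9.506 = 17.506 cmH2O.

17.5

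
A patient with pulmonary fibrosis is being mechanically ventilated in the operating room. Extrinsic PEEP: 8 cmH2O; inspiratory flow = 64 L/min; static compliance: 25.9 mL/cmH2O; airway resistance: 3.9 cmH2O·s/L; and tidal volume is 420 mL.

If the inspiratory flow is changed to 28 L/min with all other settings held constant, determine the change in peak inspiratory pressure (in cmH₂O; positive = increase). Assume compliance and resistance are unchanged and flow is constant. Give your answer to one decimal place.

-2.3

Flow: 64 L/min ÷ 60 = 1.0667 L/s.
New flow: 28 L/min ÷ 60 = 0.4667 L/s.
PIP = Vt/C + R·V̇ + PEEP (constant-flow equation of motion).
Only the resistive term changes: ΔPIP = R × ΔV̇ = 3.9 × (0.4667 − 1.0667) = 3.9 × -0.6 = -2.34 cmH2O.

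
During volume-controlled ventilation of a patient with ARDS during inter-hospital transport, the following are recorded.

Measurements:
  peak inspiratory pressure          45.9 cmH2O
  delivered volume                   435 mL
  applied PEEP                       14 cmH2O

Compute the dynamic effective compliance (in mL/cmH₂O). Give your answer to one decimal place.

13.6

Dynamic compliance = Vt / (PIP − PEEP) = 435 / (45.9 − 14) = 435 / 31.9 = 13.636 mL/cmH2O.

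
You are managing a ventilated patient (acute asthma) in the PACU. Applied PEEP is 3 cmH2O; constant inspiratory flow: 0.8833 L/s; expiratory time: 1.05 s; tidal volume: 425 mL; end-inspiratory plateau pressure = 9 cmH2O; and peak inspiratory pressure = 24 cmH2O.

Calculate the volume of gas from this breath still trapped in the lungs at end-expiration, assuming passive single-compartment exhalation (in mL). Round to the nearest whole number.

178

R = (PIP − Pplat)/V̇ = (24 − 9) / 0.8833 = 15.0/0.8833 = 16.982 cmH2O·s/L.
C = Vt/(Pplat − PEEP) = 425.0 / (9 − 3) = 425.0/6.0 = 70.833 mL/cmH2O.
τ = R × C = 16.982 × 0.07083 L/cmH2O = 1.203 s.
Fraction remaining = e^(−Te/τ) = e^(−1.05/1.203) = 0.4178.
Trapped volume = 425.0 × 0.4178 = 177.57 mL.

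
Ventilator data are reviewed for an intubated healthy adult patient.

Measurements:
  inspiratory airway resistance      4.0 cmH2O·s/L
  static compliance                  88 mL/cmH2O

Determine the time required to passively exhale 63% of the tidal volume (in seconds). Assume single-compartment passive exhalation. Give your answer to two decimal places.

0.35

τ = R × C = 4.0 × 88 mL/cmH2O = 4.0 × 0.088 L/cmH2O = 0.352 s.
Exhaled fraction f = 1 − e^(−t/τ) → t = −τ·ln(1 − f) = −0.352·ln(0.37) = 0.35 s.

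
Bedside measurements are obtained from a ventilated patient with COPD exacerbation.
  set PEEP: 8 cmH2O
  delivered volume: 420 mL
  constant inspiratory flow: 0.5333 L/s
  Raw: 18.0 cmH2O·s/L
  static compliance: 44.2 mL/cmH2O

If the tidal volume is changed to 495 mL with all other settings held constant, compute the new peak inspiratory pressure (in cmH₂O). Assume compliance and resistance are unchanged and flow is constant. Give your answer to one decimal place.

PIP = Vt/C + R·V̇ + PEEP (constant-flow equation of motion).
Only the elastic term changes: ΔPIP = ΔVt / C = (495 − 420) / 44.2 = 1.697 cmH2O.
Original PIP = 420/44.2 + 18.0×0.5333 + 8 = 27.102 cmH2O; new PIP = 27.102 + (1.697) = 28.799 cmH2O.

28.8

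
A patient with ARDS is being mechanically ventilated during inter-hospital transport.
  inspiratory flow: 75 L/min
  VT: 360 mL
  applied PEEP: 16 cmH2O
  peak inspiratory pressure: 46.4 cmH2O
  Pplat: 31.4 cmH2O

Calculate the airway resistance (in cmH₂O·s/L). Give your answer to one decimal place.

Flow: 75 L/min ÷ 60 = 1.25 L/s.
Raw = (PIP − Pplat) / flow = (46.4 − 31.4) / 1.25 = 15.0 / 1.25 = 12.0 cmH2O·s/L.

12.0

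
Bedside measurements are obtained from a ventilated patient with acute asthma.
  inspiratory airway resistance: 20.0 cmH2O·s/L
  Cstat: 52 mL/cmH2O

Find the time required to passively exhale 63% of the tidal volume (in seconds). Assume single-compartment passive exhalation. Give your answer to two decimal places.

τ = R × C = 20.0 × 52 mL/cmH2O = 20.0 × 0.052 L/cmH2O = 1.04 s.
Exhaled fraction f = 1 − e^(−t/τ) → t = −τ·ln(1 − f) = −1.04·ln(0.37) = 1.034 s.

1.03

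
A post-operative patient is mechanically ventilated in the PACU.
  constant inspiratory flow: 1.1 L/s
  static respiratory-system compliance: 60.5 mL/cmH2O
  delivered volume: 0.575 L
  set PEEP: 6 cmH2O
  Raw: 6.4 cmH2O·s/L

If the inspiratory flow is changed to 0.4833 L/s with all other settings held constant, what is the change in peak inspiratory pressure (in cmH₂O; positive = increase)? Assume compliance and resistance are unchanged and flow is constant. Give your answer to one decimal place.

-3.9

PIP = Vt/C + R·V̇ + PEEP (constant-flow equation of motion).
Only the resistive term changes: ΔPIP = R × ΔV̇ = 6.4 × (0.4833 − 1.1) = 6.4 × -0.6167 = -3.947 cmH2O.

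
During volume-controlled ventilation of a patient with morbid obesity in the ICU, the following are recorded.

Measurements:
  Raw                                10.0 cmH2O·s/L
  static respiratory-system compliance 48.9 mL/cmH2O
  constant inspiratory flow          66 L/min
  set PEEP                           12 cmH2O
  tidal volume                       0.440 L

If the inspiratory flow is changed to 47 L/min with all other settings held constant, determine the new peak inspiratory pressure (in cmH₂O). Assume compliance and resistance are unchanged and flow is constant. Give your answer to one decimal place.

Flow: 66 L/min ÷ 60 = 1.1 L/s.
New flow: 47 L/min ÷ 60 = 0.7833 L/s.
PIP = Vt/C + R·V̇ + PEEP (constant-flow equation of motion).
Only the resistive term changes: ΔPIP = R × ΔV̇ = 10.0 × (0.7833 − 1.1) = 10.0 × -0.3167 = -3.167 cmH2O.
Original PIP = 440/48.9 + 10.0×1.1 + 12 = 31.998 cmH2O; new PIP = 31.998 + (-3.167) = 28.831 cmH2O.

28.8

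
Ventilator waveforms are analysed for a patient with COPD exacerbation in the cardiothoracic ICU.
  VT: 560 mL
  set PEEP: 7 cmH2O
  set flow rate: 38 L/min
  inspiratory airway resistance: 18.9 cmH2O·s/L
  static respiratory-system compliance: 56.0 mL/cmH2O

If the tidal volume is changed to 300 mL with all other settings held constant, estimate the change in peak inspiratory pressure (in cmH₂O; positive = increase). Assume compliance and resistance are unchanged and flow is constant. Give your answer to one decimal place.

-4.6

PIP = Vt/C + R·V̇ + PEEP (constant-flow equation of motion).
Only the elastic term changes: ΔPIP = ΔVt / C = (300 − 560) / 56.0 = -4.643 cmH2O.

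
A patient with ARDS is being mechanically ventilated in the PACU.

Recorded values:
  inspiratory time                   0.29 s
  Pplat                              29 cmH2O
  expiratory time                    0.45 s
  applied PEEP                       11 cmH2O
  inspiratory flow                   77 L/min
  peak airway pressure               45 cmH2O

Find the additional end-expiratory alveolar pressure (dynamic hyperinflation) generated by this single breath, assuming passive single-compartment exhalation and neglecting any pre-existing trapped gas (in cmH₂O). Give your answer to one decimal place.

Flow: 77 L/min ÷ 60 = 1.2833 L/s.
Vt = flow × Ti = 1.2833 L/s × 0.29 s × 1000 mL/L = 372.16 mL.
R = (PIP − Pplat)/V̇ = (45 − 29) / 1.2833 = 16.0/1.2833 = 12.468 cmH2O·s/L.
C = Vt/(Pplat − PEEP) = 372.16 / (29 − 11) = 372.16/18.0 = 20.676 mL/cmH2O.
τ = R × C = 12.468 × 0.02068 L/cmH2O = 0.2578 s.
Fraction remaining = e^(−Te/τ) = e^(−0.45/0.2578) = 0.1746; trapped volume = 372.16 × 0.1746 = 64.979 mL.
Additional alveolar pressure from trapping ≈ V_trapped / C = 64.979 / 20.676 = 3.143 cmH2O.

3.1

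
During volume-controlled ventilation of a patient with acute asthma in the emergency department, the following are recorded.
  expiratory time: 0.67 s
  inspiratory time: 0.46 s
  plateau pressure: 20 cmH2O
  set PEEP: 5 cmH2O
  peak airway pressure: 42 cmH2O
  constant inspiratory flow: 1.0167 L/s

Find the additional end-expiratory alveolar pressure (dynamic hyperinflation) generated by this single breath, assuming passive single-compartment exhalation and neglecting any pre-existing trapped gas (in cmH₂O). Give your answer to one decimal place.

5.6

Vt = flow × Ti = 1.0167 L/s × 0.46 s × 1000 mL/L = 467.68 mL.
R = (PIP − Pplat)/V̇ = (42 − 20) / 1.0167 = 22.0/1.0167 = 21.639 cmH2O·s/L.
C = Vt/(Pplat − PEEP) = 467.68 / (20 − 5) = 467.68/15.0 = 31.179 mL/cmH2O.
τ = R × C = 21.639 × 0.03118 L/cmH2O = 0.6747 s.
Fraction remaining = e^(−Te/τ) = e^(−0.67/0.6747) = 0.3705; trapped volume = 467.68 × 0.3705 = 173.28 mL.
Additional alveolar pressure from trapping ≈ V_trapped / C = 173.28 / 31.179 = 5.558 cmH2O.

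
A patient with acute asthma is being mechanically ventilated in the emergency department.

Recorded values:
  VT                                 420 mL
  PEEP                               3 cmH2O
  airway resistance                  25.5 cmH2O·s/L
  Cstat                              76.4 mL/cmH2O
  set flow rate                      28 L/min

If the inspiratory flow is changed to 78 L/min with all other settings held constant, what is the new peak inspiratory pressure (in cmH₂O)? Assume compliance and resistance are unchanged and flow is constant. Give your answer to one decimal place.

Flow: 28 L/min ÷ 60 = 0.4667 L/s.
New flow: 78 L/min ÷ 60 = 1.3 L/s.
PIP = Vt/C + R·V̇ + PEEP (constant-flow equation of motion).
Only the resistive term changes: ΔPIP = R × ΔV̇ = 25.5 × (1.3 − 0.4667) = 25.5 × 0.8333 = 21.249 cmH2O.
Original PIP = 420/76.4 + 25.5×0.4667 + 3 = 20.398 cmH2O; new PIP = 20.398 + (21.249) = 41.647 cmH2O.

41.6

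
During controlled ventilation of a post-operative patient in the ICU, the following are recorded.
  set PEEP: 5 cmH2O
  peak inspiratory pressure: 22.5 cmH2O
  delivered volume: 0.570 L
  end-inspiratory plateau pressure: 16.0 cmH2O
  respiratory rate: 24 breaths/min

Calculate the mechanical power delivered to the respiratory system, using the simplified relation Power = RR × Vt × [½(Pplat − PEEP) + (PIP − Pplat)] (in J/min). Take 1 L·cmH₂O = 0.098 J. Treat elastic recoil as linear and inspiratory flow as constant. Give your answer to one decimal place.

16.1

Per-breath work = Vt × [½(Pplat−PEEP) + (PIP−Pplat)] = 0.570 × [0.5×11.0 + 6.5] = 0.570 × 12.0 = 6.84 L·cmH2O.
Power = 24 × 6.84 = 164.16 L·cmH2O/min.
× 0.098 J/(L·cmH2O) → 16.088 J/min.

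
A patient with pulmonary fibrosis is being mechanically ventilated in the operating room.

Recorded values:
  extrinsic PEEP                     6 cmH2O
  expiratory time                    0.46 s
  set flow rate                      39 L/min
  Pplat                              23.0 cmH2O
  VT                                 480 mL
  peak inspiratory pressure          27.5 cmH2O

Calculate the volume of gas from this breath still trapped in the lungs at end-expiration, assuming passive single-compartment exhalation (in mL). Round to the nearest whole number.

46

Flow: 39 L/min ÷ 60 = 0.65 L/s.
R = (PIP − Pplat)/V̇ = (27.5 − 23.0) / 0.65 = 4.5/0.65 = 6.923 cmH2O·s/L.
C = Vt/(Pplat − PEEP) = 480.0 / (23.0 − 6) = 480.0/17.0 = 28.235 mL/cmH2O.
τ = R × C = 6.923 × 0.02824 L/cmH2O = 0.1955 s.
Fraction remaining = e^(−Te/τ) = e^(−0.46/0.1955) = 0.09509.
Trapped volume = 480.0 × 0.09509 = 45.643 mL.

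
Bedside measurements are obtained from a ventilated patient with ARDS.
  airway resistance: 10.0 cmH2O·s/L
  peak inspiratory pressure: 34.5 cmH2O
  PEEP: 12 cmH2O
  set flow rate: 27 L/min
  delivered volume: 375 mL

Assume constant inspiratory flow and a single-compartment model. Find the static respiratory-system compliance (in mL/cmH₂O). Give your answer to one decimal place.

20.8

Flow: 27 L/min ÷ 60 = 0.45 L/s.
Equation of motion (constant flow): PIP = Vt/C + R·V̇ + PEEP.
Vt/C = PIP − R·V̇ − PEEP = 34.5 − 10.0×0.45 − 12 = 34.5 − 4.5 − 12 = 18.0 cmH2O.
C = Vt / 18.0 = 375 / 18.0 = 20.833 mL/cmH2O.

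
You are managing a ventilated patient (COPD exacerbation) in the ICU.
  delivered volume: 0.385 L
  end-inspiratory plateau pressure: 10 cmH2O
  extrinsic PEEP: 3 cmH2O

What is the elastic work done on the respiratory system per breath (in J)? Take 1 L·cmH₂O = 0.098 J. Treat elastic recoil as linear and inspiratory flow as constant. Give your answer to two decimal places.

Elastic work ≈ ½ × (Pplat − PEEP) × Vt = 0.5 × (10 − 3) × 0.385 L = 0.5 × 7.0 × 0.385 = 1.348 L·cmH2O.
× 0.098 J/(L·cmH2O) → 0.1321 J.

0.13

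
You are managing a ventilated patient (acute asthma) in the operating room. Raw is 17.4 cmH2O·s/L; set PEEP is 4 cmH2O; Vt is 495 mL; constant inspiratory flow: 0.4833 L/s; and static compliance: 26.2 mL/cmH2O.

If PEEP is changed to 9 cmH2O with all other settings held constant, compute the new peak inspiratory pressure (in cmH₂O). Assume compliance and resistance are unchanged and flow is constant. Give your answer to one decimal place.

36.3

PIP = Vt/C + R·V̇ + PEEP (constant-flow equation of motion).
Only the baseline term changes: ΔPIP = ΔPEEP = 9 − 4 = 5.0 cmH2O.
Original PIP = 495/26.2 + 17.4×0.4833 + 4 = 31.303 cmH2O; new PIP = 31.303 + (5.0) = 36.303 cmH2O.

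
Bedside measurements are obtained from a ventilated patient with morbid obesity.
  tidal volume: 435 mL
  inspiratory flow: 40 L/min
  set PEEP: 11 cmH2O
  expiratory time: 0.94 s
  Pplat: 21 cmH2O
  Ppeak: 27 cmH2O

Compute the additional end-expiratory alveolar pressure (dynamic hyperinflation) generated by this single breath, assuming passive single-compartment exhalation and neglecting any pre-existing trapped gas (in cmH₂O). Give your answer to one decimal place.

0.9

Flow: 40 L/min ÷ 60 = 0.6667 L/s.
R = (PIP − Pplat)/V̇ = (27 − 21) / 0.6667 = 6.0/0.6667 = 9.0 cmH2O·s/L.
C = Vt/(Pplat − PEEP) = 435.0 / (21 − 11) = 435.0/10.0 = 43.5 mL/cmH2O.
τ = R × C = 9.0 × 0.0435 L/cmH2O = 0.3915 s.
Fraction remaining = e^(−Te/τ) = e^(−0.94/0.3915) = 0.09063; trapped volume = 435.0 × 0.09063 = 39.424 mL.
Additional alveolar pressure from trapping ≈ V_trapped / C = 39.424 / 43.5 = 0.9063 cmH2O.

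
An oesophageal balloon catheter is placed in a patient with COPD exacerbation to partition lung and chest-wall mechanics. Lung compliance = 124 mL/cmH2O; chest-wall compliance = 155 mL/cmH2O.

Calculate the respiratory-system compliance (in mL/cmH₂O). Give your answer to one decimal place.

Lung and chest wall are elastances in series: 1/Crs = 1/CL + 1/Ccw.
1/Crs = 1/124 + 1/155 = 0.01452.
Crs = 68.871 mL/cmH2O.

68.9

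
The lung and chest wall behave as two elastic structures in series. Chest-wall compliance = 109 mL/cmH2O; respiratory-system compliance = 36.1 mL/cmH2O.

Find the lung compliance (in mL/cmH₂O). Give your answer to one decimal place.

54.0

1/CL = 1/Crs − 1/Ccw.
1/CL = 1/36.1 − 1/109 = 0.01853.
CL = 53.967 mL/cmH2O.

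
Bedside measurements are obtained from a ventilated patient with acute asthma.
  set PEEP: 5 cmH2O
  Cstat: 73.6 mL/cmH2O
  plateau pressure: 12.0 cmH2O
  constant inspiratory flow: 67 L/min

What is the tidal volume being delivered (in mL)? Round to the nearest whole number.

515

Vt = Cstat × (Pplat − PEEP) = 73.6 × (12.0 − 5) = 73.6 × 7.0 = 515.2 mL.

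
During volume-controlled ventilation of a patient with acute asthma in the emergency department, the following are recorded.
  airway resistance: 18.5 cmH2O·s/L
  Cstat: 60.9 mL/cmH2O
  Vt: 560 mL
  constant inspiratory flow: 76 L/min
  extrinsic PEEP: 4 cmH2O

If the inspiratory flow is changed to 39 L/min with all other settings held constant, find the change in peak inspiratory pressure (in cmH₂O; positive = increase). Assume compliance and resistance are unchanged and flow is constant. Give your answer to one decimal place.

Flow: 76 L/min ÷ 60 = 1.2667 L/s.
New flow: 39 L/min ÷ 60 = 0.65 L/s.
PIP = Vt/C + R·V̇ + PEEP (constant-flow equation of motion).
Only the resistive term changes: ΔPIP = R × ΔV̇ = 18.5 × (0.65 − 1.2667) = 18.5 × -0.6167 = -11.409 cmH2O.

-11.4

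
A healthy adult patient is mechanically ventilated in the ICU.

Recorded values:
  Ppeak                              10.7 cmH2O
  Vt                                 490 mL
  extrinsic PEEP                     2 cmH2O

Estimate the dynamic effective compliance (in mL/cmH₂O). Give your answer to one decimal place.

Dynamic compliance = Vt / (PIP − PEEP) = 490 / (10.7 − 2) = 490 / 8.7 = 56.322 mL/cmH2O.

56.3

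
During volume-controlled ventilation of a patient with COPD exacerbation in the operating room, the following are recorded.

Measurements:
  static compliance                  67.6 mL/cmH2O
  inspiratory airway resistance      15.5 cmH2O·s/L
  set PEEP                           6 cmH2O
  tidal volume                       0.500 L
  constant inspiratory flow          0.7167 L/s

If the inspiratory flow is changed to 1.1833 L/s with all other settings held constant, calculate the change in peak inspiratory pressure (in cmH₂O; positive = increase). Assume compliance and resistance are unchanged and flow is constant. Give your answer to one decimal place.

PIP = Vt/C + R·V̇ + PEEP (constant-flow equation of motion).
Only the resistive term changes: ΔPIP = R × ΔV̇ = 15.5 × (1.1833 − 0.7167) = 15.5 × 0.4666 = 7.232 cmH2O.

7.2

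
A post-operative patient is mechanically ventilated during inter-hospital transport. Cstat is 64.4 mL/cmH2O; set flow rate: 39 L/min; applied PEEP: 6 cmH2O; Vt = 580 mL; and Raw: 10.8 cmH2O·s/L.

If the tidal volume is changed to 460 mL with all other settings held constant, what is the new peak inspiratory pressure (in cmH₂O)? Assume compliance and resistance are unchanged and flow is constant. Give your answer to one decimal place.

Flow: 39 L/min ÷ 60 = 0.65 L/s.
PIP = Vt/C + R·V̇ + PEEP (constant-flow equation of motion).
Only the elastic term changes: ΔPIP = ΔVt / C = (460 − 580) / 64.4 = -1.863 cmH2O.
Original PIP = 580/64.4 + 10.8×0.65 + 6 = 22.026 cmH2O; new PIP = 22.026 + (-1.863) = 20.163 cmH2O.

20.2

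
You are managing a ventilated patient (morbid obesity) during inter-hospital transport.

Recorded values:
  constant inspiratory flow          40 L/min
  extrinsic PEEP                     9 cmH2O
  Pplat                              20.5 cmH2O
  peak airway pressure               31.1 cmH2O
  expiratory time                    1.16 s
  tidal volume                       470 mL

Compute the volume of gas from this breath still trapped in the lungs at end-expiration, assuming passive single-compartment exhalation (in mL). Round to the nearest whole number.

Flow: 40 L/min ÷ 60 = 0.6667 L/s.
R = (PIP − Pplat)/V̇ = (31.1 − 20.5) / 0.6667 = 10.6/0.6667 = 15.899 cmH2O·s/L.
C = Vt/(Pplat − PEEP) = 470.0 / (20.5 − 9) = 470.0/11.5 = 40.87 mL/cmH2O.
τ = R × C = 15.899 × 0.04087 L/cmH2O = 0.6498 s.
Fraction remaining = e^(−Te/τ) = e^(−1.16/0.6498) = 0.1678.
Trapped volume = 470.0 × 0.1678 = 78.866 mL.

79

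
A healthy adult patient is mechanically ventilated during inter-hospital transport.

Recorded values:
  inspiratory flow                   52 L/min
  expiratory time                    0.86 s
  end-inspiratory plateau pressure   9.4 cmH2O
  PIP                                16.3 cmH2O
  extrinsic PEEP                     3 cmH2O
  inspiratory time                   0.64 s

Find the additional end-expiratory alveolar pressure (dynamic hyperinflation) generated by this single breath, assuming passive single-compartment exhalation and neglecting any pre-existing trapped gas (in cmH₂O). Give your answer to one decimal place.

Flow: 52 L/min ÷ 60 = 0.8667 L/s.
Vt = flow × Ti = 0.8667 L/s × 0.64 s × 1000 mL/L = 554.69 mL.
R = (PIP − Pplat)/V̇ = (16.3 − 9.4) / 0.8667 = 6.9/0.8667 = 7.961 cmH2O·s/L.
C = Vt/(Pplat − PEEP) = 554.69 / (9.4 − 3) = 554.69/6.4 = 86.67 mL/cmH2O.
τ = R × C = 7.961 × 0.08667 L/cmH2O = 0.69 s.
Fraction remaining = e^(−Te/τ) = e^(−0.86/0.69) = 0.2875; trapped volume = 554.69 × 0.2875 = 159.47 mL.
Additional alveolar pressure from trapping ≈ V_trapped / C = 159.47 / 86.67 = 1.84 cmH2O.

1.8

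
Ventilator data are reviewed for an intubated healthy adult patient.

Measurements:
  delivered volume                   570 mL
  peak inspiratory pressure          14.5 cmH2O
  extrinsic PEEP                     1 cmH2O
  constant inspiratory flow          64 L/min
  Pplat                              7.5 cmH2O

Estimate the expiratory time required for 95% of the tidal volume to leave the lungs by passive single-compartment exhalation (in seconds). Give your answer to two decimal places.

Flow: 64 L/min ÷ 60 = 1.0667 L/s.
R = (PIP − Pplat)/V̇ = (14.5 − 7.5) / 1.0667 = 7.0/1.0667 = 6.562 cmH2O·s/L.
C = Vt/(Pplat − PEEP) = 570.0 / (7.5 − 1) = 570.0/6.5 = 87.692 mL/cmH2O.
τ = R × C = 6.562 × 0.08769 L/cmH2O = 0.5754 s.
t = −τ·ln(1 − 0.95) = −0.5754·ln(0.05) = 1.724 s.

1.72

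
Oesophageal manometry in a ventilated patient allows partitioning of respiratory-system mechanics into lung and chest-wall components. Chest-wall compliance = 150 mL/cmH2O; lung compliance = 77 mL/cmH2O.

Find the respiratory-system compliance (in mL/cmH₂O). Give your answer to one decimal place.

Lung and chest wall are elastances in series: 1/Crs = 1/CL + 1/Ccw.
1/Crs = 1/77 + 1/150 = 0.01965.
Crs = 50.891 mL/cmH2O.

50.9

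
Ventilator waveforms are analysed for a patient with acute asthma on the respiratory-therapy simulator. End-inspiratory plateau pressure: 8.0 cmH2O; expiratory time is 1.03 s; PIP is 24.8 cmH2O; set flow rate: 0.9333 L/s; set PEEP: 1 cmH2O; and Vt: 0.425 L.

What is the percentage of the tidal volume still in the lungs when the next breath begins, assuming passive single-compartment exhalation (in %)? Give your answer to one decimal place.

R = (PIP − Pplat)/V̇ = (24.8 − 8.0) / 0.9333 = 16.8/0.9333 = 18.001 cmH2O·s/L.
C = Vt/(Pplat − PEEP) = 425.0 / (8.0 − 1) = 425.0/7.0 = 60.714 mL/cmH2O.
τ = R × C = 18.001 × 0.06071 L/cmH2O = 1.093 s.
Fraction remaining at end-expiration = e^(−Te/τ) = e^(−1.03/1.093) = 0.3897 → 38.97%.

39.0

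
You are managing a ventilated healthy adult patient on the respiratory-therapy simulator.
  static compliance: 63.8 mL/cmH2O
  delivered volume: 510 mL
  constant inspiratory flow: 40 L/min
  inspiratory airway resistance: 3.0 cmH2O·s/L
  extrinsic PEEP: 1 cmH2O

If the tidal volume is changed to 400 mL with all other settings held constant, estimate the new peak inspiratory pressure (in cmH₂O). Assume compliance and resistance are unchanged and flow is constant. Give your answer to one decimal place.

Flow: 40 L/min ÷ 60 = 0.6667 L/s.
PIP = Vt/C + R·V̇ + PEEP (constant-flow equation of motion).
Only the elastic term changes: ΔPIP = ΔVt / C = (400 − 510) / 63.8 = -1.724 cmH2O.
Original PIP = 510/63.8 + 3.0×0.6667 + 1 = 10.994 cmH2O; new PIP = 10.994 + (-1.724) = 9.27 cmH2O.

9.3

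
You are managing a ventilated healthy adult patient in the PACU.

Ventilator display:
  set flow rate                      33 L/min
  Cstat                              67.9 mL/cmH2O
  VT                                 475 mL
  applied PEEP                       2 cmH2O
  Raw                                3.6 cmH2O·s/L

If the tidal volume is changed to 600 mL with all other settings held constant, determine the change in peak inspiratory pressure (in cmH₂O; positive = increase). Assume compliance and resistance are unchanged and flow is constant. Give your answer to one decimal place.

1.8

PIP = Vt/C + R·V̇ + PEEP (constant-flow equation of motion).
Only the elastic term changes: ΔPIP = ΔVt / C = (600 − 475) / 67.9 = 1.841 cmH2O.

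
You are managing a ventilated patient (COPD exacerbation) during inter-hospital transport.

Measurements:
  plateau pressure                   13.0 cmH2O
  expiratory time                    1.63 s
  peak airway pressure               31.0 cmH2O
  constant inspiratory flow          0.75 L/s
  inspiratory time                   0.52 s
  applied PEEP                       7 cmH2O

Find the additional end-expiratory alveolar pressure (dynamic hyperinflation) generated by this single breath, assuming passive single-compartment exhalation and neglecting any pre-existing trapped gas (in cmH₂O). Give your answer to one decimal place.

Vt = flow × Ti = 0.75 L/s × 0.52 s × 1000 mL/L = 390.0 mL.
R = (PIP − Pplat)/V̇ = (31.0 − 13.0) / 0.75 = 18.0/0.75 = 24.0 cmH2O·s/L.
C = Vt/(Pplat − PEEP) = 390.0 / (13.0 − 7) = 390.0/6.0 = 65.0 mL/cmH2O.
τ = R × C = 24.0 × 0.065 L/cmH2O = 1.56 s.
Fraction remaining = e^(−Te/τ) = e^(−1.63/1.56) = 0.3517; trapped volume = 390.0 × 0.3517 = 137.16 mL.
Additional alveolar pressure from trapping ≈ V_trapped / C = 137.16 / 65.0 = 2.11 cmH2O.

2.1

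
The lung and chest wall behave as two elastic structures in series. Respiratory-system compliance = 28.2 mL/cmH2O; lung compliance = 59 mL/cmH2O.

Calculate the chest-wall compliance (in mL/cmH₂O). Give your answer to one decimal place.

54.0

1/Ccw = 1/Crs − 1/CL.
1/Ccw = 1/28.2 − 1/59 = 0.01851.
Ccw = 54.025 mL/cmH2O.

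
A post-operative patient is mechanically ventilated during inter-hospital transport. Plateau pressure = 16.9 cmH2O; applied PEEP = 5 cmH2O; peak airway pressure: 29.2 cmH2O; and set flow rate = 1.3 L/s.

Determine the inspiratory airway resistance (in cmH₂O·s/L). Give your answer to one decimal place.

9.5

Raw = (PIP − Pplat) / flow = (29.2 − 16.9) / 1.3 = 12.3 / 1.3 = 9.462 cmH2O·s/L.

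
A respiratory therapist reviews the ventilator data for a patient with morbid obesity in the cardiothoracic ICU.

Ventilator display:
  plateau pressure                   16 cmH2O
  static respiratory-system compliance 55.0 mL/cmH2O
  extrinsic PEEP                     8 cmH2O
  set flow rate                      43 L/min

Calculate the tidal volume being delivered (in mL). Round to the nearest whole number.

Vt = Cstat × (Pplat − PEEP) = 55.0 × (16 − 8) = 55.0 × 8.0 = 440.0 mL.

440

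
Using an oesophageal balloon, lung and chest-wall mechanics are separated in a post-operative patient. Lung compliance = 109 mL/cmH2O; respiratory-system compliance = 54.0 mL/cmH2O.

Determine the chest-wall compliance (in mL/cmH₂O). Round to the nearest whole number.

1/Ccw = 1/Crs − 1/CL.
1/Ccw = 1/54.0 − 1/109 = 0.009344.
Ccw = 107.02 mL/cmH2O.

107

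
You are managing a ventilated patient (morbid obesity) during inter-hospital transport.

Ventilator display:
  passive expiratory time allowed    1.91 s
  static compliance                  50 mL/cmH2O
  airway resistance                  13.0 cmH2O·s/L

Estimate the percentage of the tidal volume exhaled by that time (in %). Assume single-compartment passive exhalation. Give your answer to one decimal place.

τ = R × C = 13.0 × 50 mL/cmH2O = 13.0 × 0.050 L/cmH2O = 0.65 s.
Passive exhalation: V(t)/V₀ = e^(−t/τ) = e^(−1.91/0.65) = 0.05295.
Fraction exhaled = 1 − 0.05295 = 0.9471 → 94.71%.

94.7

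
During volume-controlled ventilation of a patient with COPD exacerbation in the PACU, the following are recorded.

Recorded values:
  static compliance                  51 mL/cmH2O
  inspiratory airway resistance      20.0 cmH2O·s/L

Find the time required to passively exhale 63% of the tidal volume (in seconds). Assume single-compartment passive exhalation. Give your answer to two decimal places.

1.01

τ = R × C = 20.0 × 51 mL/cmH2O = 20.0 × 0.051 L/cmH2O = 1.02 s.
Exhaled fraction f = 1 − e^(−t/τ) → t = −τ·ln(1 − f) = −1.02·ln(0.37) = 1.014 s.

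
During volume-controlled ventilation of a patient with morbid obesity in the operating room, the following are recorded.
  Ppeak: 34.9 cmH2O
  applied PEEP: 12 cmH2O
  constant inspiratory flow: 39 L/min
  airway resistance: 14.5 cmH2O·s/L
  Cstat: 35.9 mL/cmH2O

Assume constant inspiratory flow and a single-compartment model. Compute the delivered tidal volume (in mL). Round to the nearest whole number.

Flow: 39 L/min ÷ 60 = 0.65 L/s.
Equation of motion (constant flow): PIP = Vt/C + R·V̇ + PEEP.
Vt/C = PIP − R·V̇ − PEEP = 34.9 − 9.425 − 12 = 13.475 cmH2O.
Vt = C × 13.475 = 35.9 × 13.475 = 483.75 mL.

484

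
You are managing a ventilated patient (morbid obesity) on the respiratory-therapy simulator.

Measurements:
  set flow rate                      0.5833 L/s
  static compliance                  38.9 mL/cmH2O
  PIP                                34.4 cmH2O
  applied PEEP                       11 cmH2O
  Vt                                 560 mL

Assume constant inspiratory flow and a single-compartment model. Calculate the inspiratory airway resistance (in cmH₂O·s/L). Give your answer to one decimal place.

15.4

Equation of motion (constant flow): PIP = Vt/C + R·V̇ + PEEP.
R·V̇ = PIP − Vt/C − PEEP = 34.4 − 560/38.9 − 11 = 34.4 − 14.396 − 11 = 9.004 cmH2O.
R = 9.004 / 0.5833 = 15.436 cmH2O·s/L.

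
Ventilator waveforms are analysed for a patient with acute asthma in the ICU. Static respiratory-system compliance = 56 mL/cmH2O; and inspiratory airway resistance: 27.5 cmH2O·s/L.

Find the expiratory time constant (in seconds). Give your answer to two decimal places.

τ = R × C = 27.5 × 56 mL/cmH2O = 27.5 × 0.056 L/cmH2O = 1.54 s.

1.54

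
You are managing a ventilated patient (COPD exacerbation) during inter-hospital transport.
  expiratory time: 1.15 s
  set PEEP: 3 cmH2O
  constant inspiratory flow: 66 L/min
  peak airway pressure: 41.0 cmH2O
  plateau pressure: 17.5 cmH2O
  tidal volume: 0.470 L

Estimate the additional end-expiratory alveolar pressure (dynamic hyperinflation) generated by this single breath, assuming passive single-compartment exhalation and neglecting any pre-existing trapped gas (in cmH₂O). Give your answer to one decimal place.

2.8

Flow: 66 L/min ÷ 60 = 1.1 L/s.
R = (PIP − Pplat)/V̇ = (41.0 − 17.5) / 1.1 = 23.5/1.1 = 21.364 cmH2O·s/L.
C = Vt/(Pplat − PEEP) = 470.0 / (17.5 − 3) = 470.0/14.5 = 32.414 mL/cmH2O.
τ = R × C = 21.364 × 0.03241 L/cmH2O = 0.6924 s.
Fraction remaining = e^(−Te/τ) = e^(−1.15/0.6924) = 0.19; trapped volume = 470.0 × 0.19 = 89.3 mL.
Additional alveolar pressure from trapping ≈ V_trapped / C = 89.3 / 32.414 = 2.755 cmH2O.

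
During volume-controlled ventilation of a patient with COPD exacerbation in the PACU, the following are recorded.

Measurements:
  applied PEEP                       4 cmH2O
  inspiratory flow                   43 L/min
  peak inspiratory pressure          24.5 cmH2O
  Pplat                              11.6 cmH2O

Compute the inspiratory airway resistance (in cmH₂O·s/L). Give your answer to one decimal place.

Flow: 43 L/min ÷ 60 = 0.7167 L/s.
Raw = (PIP − Pplat) / flow = (24.5 − 11.6) / 0.7167 = 12.9 / 0.7167 = 17.999 cmH2O·s/L.

18.0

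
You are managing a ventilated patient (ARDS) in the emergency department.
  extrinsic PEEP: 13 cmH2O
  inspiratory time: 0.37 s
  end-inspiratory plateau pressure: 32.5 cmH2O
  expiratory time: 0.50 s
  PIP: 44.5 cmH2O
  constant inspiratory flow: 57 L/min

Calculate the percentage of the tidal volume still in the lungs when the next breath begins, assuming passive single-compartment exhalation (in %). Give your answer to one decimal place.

11.1

Flow: 57 L/min ÷ 60 = 0.95 L/s.
Vt = flow × Ti = 0.95 L/s × 0.37 s × 1000 mL/L = 351.5 mL.
R = (PIP − Pplat)/V̇ = (44.5 − 32.5) / 0.95 = 12.0/0.95 = 12.632 cmH2O·s/L.
C = Vt/(Pplat − PEEP) = 351.5 / (32.5 − 13) = 351.5/19.5 = 18.026 mL/cmH2O.
τ = R × C = 12.632 × 0.01803 L/cmH2O = 0.2278 s.
Fraction remaining at end-expiration = e^(−Te/τ) = e^(−0.50/0.2278) = 0.1114 → 11.14%.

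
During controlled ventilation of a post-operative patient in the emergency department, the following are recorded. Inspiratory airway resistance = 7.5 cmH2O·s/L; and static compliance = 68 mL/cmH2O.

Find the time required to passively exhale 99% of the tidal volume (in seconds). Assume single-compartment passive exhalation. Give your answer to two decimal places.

2.35

τ = R × C = 7.5 × 68 mL/cmH2O = 7.5 × 0.068 L/cmH2O = 0.51 s.
Exhaled fraction f = 1 − e^(−t/τ) → t = −τ·ln(1 − f) = −0.51·ln(0.01) = 2.349 s.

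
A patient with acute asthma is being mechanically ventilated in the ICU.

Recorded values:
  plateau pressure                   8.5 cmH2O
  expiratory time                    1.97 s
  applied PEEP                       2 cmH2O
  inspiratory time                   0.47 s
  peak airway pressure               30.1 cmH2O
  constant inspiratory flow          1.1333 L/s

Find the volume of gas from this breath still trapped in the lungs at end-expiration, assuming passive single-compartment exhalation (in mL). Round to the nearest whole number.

151

Vt = flow × Ti = 1.1333 L/s × 0.47 s × 1000 mL/L = 532.65 mL.
R = (PIP − Pplat)/V̇ = (30.1 − 8.5) / 1.1333 = 21.6/1.1333 = 19.059 cmH2O·s/L.
C = Vt/(Pplat − PEEP) = 532.65 / (8.5 − 2) = 532.65/6.5 = 81.946 mL/cmH2O.
τ = R × C = 19.059 × 0.08195 L/cmH2O = 1.562 s.
Fraction remaining = e^(−Te/τ) = e^(−1.97/1.562) = 0.2833.
Trapped volume = 532.65 × 0.2833 = 150.9 mL.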